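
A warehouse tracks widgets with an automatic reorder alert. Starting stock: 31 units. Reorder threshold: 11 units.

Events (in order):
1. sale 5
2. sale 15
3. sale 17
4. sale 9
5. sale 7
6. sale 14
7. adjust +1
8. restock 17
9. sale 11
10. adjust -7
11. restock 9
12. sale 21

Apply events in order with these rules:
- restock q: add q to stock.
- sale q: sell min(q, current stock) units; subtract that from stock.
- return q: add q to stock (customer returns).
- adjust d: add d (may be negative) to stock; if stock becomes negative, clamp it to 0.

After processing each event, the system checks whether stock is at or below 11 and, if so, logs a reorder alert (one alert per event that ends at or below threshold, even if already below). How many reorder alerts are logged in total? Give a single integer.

Processing events:
Start: stock = 31
  Event 1 (sale 5): sell min(5,31)=5. stock: 31 - 5 = 26. total_sold = 5
  Event 2 (sale 15): sell min(15,26)=15. stock: 26 - 15 = 11. total_sold = 20
  Event 3 (sale 17): sell min(17,11)=11. stock: 11 - 11 = 0. total_sold = 31
  Event 4 (sale 9): sell min(9,0)=0. stock: 0 - 0 = 0. total_sold = 31
  Event 5 (sale 7): sell min(7,0)=0. stock: 0 - 0 = 0. total_sold = 31
  Event 6 (sale 14): sell min(14,0)=0. stock: 0 - 0 = 0. total_sold = 31
  Event 7 (adjust +1): 0 + 1 = 1
  Event 8 (restock 17): 1 + 17 = 18
  Event 9 (sale 11): sell min(11,18)=11. stock: 18 - 11 = 7. total_sold = 42
  Event 10 (adjust -7): 7 + -7 = 0
  Event 11 (restock 9): 0 + 9 = 9
  Event 12 (sale 21): sell min(21,9)=9. stock: 9 - 9 = 0. total_sold = 51
Final: stock = 0, total_sold = 51

Checking against threshold 11:
  After event 1: stock=26 > 11
  After event 2: stock=11 <= 11 -> ALERT
  After event 3: stock=0 <= 11 -> ALERT
  After event 4: stock=0 <= 11 -> ALERT
  After event 5: stock=0 <= 11 -> ALERT
  After event 6: stock=0 <= 11 -> ALERT
  After event 7: stock=1 <= 11 -> ALERT
  After event 8: stock=18 > 11
  After event 9: stock=7 <= 11 -> ALERT
  After event 10: stock=0 <= 11 -> ALERT
  After event 11: stock=9 <= 11 -> ALERT
  After event 12: stock=0 <= 11 -> ALERT
Alert events: [2, 3, 4, 5, 6, 7, 9, 10, 11, 12]. Count = 10

Answer: 10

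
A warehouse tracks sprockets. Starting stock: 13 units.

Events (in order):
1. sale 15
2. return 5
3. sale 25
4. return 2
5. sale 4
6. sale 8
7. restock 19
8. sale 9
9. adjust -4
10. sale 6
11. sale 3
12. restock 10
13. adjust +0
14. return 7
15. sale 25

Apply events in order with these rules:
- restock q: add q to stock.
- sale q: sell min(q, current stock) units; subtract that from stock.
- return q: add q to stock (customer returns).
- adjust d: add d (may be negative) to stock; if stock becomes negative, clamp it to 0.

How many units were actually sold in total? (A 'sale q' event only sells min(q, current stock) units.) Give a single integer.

Processing events:
Start: stock = 13
  Event 1 (sale 15): sell min(15,13)=13. stock: 13 - 13 = 0. total_sold = 13
  Event 2 (return 5): 0 + 5 = 5
  Event 3 (sale 25): sell min(25,5)=5. stock: 5 - 5 = 0. total_sold = 18
  Event 4 (return 2): 0 + 2 = 2
  Event 5 (sale 4): sell min(4,2)=2. stock: 2 - 2 = 0. total_sold = 20
  Event 6 (sale 8): sell min(8,0)=0. stock: 0 - 0 = 0. total_sold = 20
  Event 7 (restock 19): 0 + 19 = 19
  Event 8 (sale 9): sell min(9,19)=9. stock: 19 - 9 = 10. total_sold = 29
  Event 9 (adjust -4): 10 + -4 = 6
  Event 10 (sale 6): sell min(6,6)=6. stock: 6 - 6 = 0. total_sold = 35
  Event 11 (sale 3): sell min(3,0)=0. stock: 0 - 0 = 0. total_sold = 35
  Event 12 (restock 10): 0 + 10 = 10
  Event 13 (adjust +0): 10 + 0 = 10
  Event 14 (return 7): 10 + 7 = 17
  Event 15 (sale 25): sell min(25,17)=17. stock: 17 - 17 = 0. total_sold = 52
Final: stock = 0, total_sold = 52

Answer: 52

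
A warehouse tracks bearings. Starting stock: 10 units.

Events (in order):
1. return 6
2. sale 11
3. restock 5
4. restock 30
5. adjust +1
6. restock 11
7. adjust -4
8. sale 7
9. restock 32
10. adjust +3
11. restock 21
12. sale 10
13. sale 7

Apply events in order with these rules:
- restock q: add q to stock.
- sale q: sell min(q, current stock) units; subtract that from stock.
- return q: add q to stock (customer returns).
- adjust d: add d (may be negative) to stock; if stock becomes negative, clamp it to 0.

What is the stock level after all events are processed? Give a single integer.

Processing events:
Start: stock = 10
  Event 1 (return 6): 10 + 6 = 16
  Event 2 (sale 11): sell min(11,16)=11. stock: 16 - 11 = 5. total_sold = 11
  Event 3 (restock 5): 5 + 5 = 10
  Event 4 (restock 30): 10 + 30 = 40
  Event 5 (adjust +1): 40 + 1 = 41
  Event 6 (restock 11): 41 + 11 = 52
  Event 7 (adjust -4): 52 + -4 = 48
  Event 8 (sale 7): sell min(7,48)=7. stock: 48 - 7 = 41. total_sold = 18
  Event 9 (restock 32): 41 + 32 = 73
  Event 10 (adjust +3): 73 + 3 = 76
  Event 11 (restock 21): 76 + 21 = 97
  Event 12 (sale 10): sell min(10,97)=10. stock: 97 - 10 = 87. total_sold = 28
  Event 13 (sale 7): sell min(7,87)=7. stock: 87 - 7 = 80. total_sold = 35
Final: stock = 80, total_sold = 35

Answer: 80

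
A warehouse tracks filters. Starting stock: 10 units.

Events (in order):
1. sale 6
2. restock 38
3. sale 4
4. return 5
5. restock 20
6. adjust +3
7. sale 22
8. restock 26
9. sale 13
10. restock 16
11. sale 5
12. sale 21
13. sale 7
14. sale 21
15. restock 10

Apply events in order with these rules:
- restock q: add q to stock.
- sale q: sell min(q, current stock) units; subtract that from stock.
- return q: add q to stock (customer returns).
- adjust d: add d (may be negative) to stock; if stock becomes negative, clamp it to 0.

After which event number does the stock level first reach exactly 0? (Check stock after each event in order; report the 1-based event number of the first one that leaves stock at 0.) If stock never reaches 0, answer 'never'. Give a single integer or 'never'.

Processing events:
Start: stock = 10
  Event 1 (sale 6): sell min(6,10)=6. stock: 10 - 6 = 4. total_sold = 6
  Event 2 (restock 38): 4 + 38 = 42
  Event 3 (sale 4): sell min(4,42)=4. stock: 42 - 4 = 38. total_sold = 10
  Event 4 (return 5): 38 + 5 = 43
  Event 5 (restock 20): 43 + 20 = 63
  Event 6 (adjust +3): 63 + 3 = 66
  Event 7 (sale 22): sell min(22,66)=22. stock: 66 - 22 = 44. total_sold = 32
  Event 8 (restock 26): 44 + 26 = 70
  Event 9 (sale 13): sell min(13,70)=13. stock: 70 - 13 = 57. total_sold = 45
  Event 10 (restock 16): 57 + 16 = 73
  Event 11 (sale 5): sell min(5,73)=5. stock: 73 - 5 = 68. total_sold = 50
  Event 12 (sale 21): sell min(21,68)=21. stock: 68 - 21 = 47. total_sold = 71
  Event 13 (sale 7): sell min(7,47)=7. stock: 47 - 7 = 40. total_sold = 78
  Event 14 (sale 21): sell min(21,40)=21. stock: 40 - 21 = 19. total_sold = 99
  Event 15 (restock 10): 19 + 10 = 29
Final: stock = 29, total_sold = 99

Stock never reaches 0.

Answer: never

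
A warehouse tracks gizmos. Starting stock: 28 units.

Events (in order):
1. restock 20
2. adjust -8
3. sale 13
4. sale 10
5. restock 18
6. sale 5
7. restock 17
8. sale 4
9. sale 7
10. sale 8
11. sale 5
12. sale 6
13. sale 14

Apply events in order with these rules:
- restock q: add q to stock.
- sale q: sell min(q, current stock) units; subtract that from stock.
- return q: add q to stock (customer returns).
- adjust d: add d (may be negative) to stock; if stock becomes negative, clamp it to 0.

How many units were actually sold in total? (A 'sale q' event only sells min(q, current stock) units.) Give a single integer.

Processing events:
Start: stock = 28
  Event 1 (restock 20): 28 + 20 = 48
  Event 2 (adjust -8): 48 + -8 = 40
  Event 3 (sale 13): sell min(13,40)=13. stock: 40 - 13 = 27. total_sold = 13
  Event 4 (sale 10): sell min(10,27)=10. stock: 27 - 10 = 17. total_sold = 23
  Event 5 (restock 18): 17 + 18 = 35
  Event 6 (sale 5): sell min(5,35)=5. stock: 35 - 5 = 30. total_sold = 28
  Event 7 (restock 17): 30 + 17 = 47
  Event 8 (sale 4): sell min(4,47)=4. stock: 47 - 4 = 43. total_sold = 32
  Event 9 (sale 7): sell min(7,43)=7. stock: 43 - 7 = 36. total_sold = 39
  Event 10 (sale 8): sell min(8,36)=8. stock: 36 - 8 = 28. total_sold = 47
  Event 11 (sale 5): sell min(5,28)=5. stock: 28 - 5 = 23. total_sold = 52
  Event 12 (sale 6): sell min(6,23)=6. stock: 23 - 6 = 17. total_sold = 58
  Event 13 (sale 14): sell min(14,17)=14. stock: 17 - 14 = 3. total_sold = 72
Final: stock = 3, total_sold = 72

Answer: 72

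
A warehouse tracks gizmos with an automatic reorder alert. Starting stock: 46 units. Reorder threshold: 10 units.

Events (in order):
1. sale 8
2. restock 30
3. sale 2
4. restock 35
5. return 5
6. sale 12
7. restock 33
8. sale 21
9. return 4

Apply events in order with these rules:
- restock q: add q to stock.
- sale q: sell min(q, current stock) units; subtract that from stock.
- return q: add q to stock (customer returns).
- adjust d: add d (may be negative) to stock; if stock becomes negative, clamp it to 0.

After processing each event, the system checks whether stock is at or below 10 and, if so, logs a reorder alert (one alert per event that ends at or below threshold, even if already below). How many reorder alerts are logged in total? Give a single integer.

Processing events:
Start: stock = 46
  Event 1 (sale 8): sell min(8,46)=8. stock: 46 - 8 = 38. total_sold = 8
  Event 2 (restock 30): 38 + 30 = 68
  Event 3 (sale 2): sell min(2,68)=2. stock: 68 - 2 = 66. total_sold = 10
  Event 4 (restock 35): 66 + 35 = 101
  Event 5 (return 5): 101 + 5 = 106
  Event 6 (sale 12): sell min(12,106)=12. stock: 106 - 12 = 94. total_sold = 22
  Event 7 (restock 33): 94 + 33 = 127
  Event 8 (sale 21): sell min(21,127)=21. stock: 127 - 21 = 106. total_sold = 43
  Event 9 (return 4): 106 + 4 = 110
Final: stock = 110, total_sold = 43

Checking against threshold 10:
  After event 1: stock=38 > 10
  After event 2: stock=68 > 10
  After event 3: stock=66 > 10
  After event 4: stock=101 > 10
  After event 5: stock=106 > 10
  After event 6: stock=94 > 10
  After event 7: stock=127 > 10
  After event 8: stock=106 > 10
  After event 9: stock=110 > 10
Alert events: []. Count = 0

Answer: 0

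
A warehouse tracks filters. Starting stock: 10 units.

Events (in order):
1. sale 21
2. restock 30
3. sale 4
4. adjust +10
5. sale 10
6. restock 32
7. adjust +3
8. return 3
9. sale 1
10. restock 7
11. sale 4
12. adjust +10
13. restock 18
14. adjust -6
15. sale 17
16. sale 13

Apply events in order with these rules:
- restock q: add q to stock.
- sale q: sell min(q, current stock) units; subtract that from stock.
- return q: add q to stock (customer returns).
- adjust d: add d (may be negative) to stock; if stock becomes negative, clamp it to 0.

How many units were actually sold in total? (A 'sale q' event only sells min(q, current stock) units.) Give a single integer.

Answer: 59

Derivation:
Processing events:
Start: stock = 10
  Event 1 (sale 21): sell min(21,10)=10. stock: 10 - 10 = 0. total_sold = 10
  Event 2 (restock 30): 0 + 30 = 30
  Event 3 (sale 4): sell min(4,30)=4. stock: 30 - 4 = 26. total_sold = 14
  Event 4 (adjust +10): 26 + 10 = 36
  Event 5 (sale 10): sell min(10,36)=10. stock: 36 - 10 = 26. total_sold = 24
  Event 6 (restock 32): 26 + 32 = 58
  Event 7 (adjust +3): 58 + 3 = 61
  Event 8 (return 3): 61 + 3 = 64
  Event 9 (sale 1): sell min(1,64)=1. stock: 64 - 1 = 63. total_sold = 25
  Event 10 (restock 7): 63 + 7 = 70
  Event 11 (sale 4): sell min(4,70)=4. stock: 70 - 4 = 66. total_sold = 29
  Event 12 (adjust +10): 66 + 10 = 76
  Event 13 (restock 18): 76 + 18 = 94
  Event 14 (adjust -6): 94 + -6 = 88
  Event 15 (sale 17): sell min(17,88)=17. stock: 88 - 17 = 71. total_sold = 46
  Event 16 (sale 13): sell min(13,71)=13. stock: 71 - 13 = 58. total_sold = 59
Final: stock = 58, total_sold = 59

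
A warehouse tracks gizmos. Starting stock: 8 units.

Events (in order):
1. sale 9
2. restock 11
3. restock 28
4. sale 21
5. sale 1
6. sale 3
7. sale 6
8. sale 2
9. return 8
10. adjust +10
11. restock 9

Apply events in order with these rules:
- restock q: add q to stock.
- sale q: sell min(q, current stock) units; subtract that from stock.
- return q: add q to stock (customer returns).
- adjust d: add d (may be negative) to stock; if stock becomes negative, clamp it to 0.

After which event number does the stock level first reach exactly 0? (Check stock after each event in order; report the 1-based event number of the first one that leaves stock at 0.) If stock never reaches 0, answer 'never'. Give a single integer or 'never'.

Processing events:
Start: stock = 8
  Event 1 (sale 9): sell min(9,8)=8. stock: 8 - 8 = 0. total_sold = 8
  Event 2 (restock 11): 0 + 11 = 11
  Event 3 (restock 28): 11 + 28 = 39
  Event 4 (sale 21): sell min(21,39)=21. stock: 39 - 21 = 18. total_sold = 29
  Event 5 (sale 1): sell min(1,18)=1. stock: 18 - 1 = 17. total_sold = 30
  Event 6 (sale 3): sell min(3,17)=3. stock: 17 - 3 = 14. total_sold = 33
  Event 7 (sale 6): sell min(6,14)=6. stock: 14 - 6 = 8. total_sold = 39
  Event 8 (sale 2): sell min(2,8)=2. stock: 8 - 2 = 6. total_sold = 41
  Event 9 (return 8): 6 + 8 = 14
  Event 10 (adjust +10): 14 + 10 = 24
  Event 11 (restock 9): 24 + 9 = 33
Final: stock = 33, total_sold = 41

First zero at event 1.

Answer: 1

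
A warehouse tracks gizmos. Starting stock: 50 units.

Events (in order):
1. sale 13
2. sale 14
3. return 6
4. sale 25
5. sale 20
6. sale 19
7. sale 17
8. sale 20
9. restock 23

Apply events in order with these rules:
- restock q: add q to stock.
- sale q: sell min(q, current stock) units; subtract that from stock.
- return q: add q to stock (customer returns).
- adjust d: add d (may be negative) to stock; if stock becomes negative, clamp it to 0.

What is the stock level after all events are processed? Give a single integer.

Processing events:
Start: stock = 50
  Event 1 (sale 13): sell min(13,50)=13. stock: 50 - 13 = 37. total_sold = 13
  Event 2 (sale 14): sell min(14,37)=14. stock: 37 - 14 = 23. total_sold = 27
  Event 3 (return 6): 23 + 6 = 29
  Event 4 (sale 25): sell min(25,29)=25. stock: 29 - 25 = 4. total_sold = 52
  Event 5 (sale 20): sell min(20,4)=4. stock: 4 - 4 = 0. total_sold = 56
  Event 6 (sale 19): sell min(19,0)=0. stock: 0 - 0 = 0. total_sold = 56
  Event 7 (sale 17): sell min(17,0)=0. stock: 0 - 0 = 0. total_sold = 56
  Event 8 (sale 20): sell min(20,0)=0. stock: 0 - 0 = 0. total_sold = 56
  Event 9 (restock 23): 0 + 23 = 23
Final: stock = 23, total_sold = 56

Answer: 23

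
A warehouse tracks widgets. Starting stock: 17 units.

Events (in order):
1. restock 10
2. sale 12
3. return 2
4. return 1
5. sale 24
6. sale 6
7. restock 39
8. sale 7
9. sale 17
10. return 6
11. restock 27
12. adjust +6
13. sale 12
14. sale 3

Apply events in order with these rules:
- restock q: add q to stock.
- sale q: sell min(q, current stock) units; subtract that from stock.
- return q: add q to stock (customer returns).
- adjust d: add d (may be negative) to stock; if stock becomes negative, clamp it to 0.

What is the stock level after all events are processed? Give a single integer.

Answer: 39

Derivation:
Processing events:
Start: stock = 17
  Event 1 (restock 10): 17 + 10 = 27
  Event 2 (sale 12): sell min(12,27)=12. stock: 27 - 12 = 15. total_sold = 12
  Event 3 (return 2): 15 + 2 = 17
  Event 4 (return 1): 17 + 1 = 18
  Event 5 (sale 24): sell min(24,18)=18. stock: 18 - 18 = 0. total_sold = 30
  Event 6 (sale 6): sell min(6,0)=0. stock: 0 - 0 = 0. total_sold = 30
  Event 7 (restock 39): 0 + 39 = 39
  Event 8 (sale 7): sell min(7,39)=7. stock: 39 - 7 = 32. total_sold = 37
  Event 9 (sale 17): sell min(17,32)=17. stock: 32 - 17 = 15. total_sold = 54
  Event 10 (return 6): 15 + 6 = 21
  Event 11 (restock 27): 21 + 27 = 48
  Event 12 (adjust +6): 48 + 6 = 54
  Event 13 (sale 12): sell min(12,54)=12. stock: 54 - 12 = 42. total_sold = 66
  Event 14 (sale 3): sell min(3,42)=3. stock: 42 - 3 = 39. total_sold = 69
Final: stock = 39, total_sold = 69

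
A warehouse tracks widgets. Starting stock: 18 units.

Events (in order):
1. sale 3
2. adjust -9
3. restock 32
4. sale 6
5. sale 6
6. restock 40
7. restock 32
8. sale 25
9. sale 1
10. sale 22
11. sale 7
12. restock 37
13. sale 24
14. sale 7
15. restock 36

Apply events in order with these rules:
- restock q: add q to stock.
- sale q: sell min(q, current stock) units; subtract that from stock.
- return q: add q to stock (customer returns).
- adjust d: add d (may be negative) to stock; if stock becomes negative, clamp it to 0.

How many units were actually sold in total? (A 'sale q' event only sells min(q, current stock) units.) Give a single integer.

Processing events:
Start: stock = 18
  Event 1 (sale 3): sell min(3,18)=3. stock: 18 - 3 = 15. total_sold = 3
  Event 2 (adjust -9): 15 + -9 = 6
  Event 3 (restock 32): 6 + 32 = 38
  Event 4 (sale 6): sell min(6,38)=6. stock: 38 - 6 = 32. total_sold = 9
  Event 5 (sale 6): sell min(6,32)=6. stock: 32 - 6 = 26. total_sold = 15
  Event 6 (restock 40): 26 + 40 = 66
  Event 7 (restock 32): 66 + 32 = 98
  Event 8 (sale 25): sell min(25,98)=25. stock: 98 - 25 = 73. total_sold = 40
  Event 9 (sale 1): sell min(1,73)=1. stock: 73 - 1 = 72. total_sold = 41
  Event 10 (sale 22): sell min(22,72)=22. stock: 72 - 22 = 50. total_sold = 63
  Event 11 (sale 7): sell min(7,50)=7. stock: 50 - 7 = 43. total_sold = 70
  Event 12 (restock 37): 43 + 37 = 80
  Event 13 (sale 24): sell min(24,80)=24. stock: 80 - 24 = 56. total_sold = 94
  Event 14 (sale 7): sell min(7,56)=7. stock: 56 - 7 = 49. total_sold = 101
  Event 15 (restock 36): 49 + 36 = 85
Final: stock = 85, total_sold = 101

Answer: 101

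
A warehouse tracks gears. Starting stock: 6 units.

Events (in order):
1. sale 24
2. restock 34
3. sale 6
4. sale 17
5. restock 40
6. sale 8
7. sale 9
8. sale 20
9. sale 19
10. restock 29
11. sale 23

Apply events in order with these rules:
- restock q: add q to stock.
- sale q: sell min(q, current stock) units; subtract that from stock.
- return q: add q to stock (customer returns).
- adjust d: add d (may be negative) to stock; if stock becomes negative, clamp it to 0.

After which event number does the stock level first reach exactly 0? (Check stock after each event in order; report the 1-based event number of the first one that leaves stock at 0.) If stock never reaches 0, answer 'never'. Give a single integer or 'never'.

Answer: 1

Derivation:
Processing events:
Start: stock = 6
  Event 1 (sale 24): sell min(24,6)=6. stock: 6 - 6 = 0. total_sold = 6
  Event 2 (restock 34): 0 + 34 = 34
  Event 3 (sale 6): sell min(6,34)=6. stock: 34 - 6 = 28. total_sold = 12
  Event 4 (sale 17): sell min(17,28)=17. stock: 28 - 17 = 11. total_sold = 29
  Event 5 (restock 40): 11 + 40 = 51
  Event 6 (sale 8): sell min(8,51)=8. stock: 51 - 8 = 43. total_sold = 37
  Event 7 (sale 9): sell min(9,43)=9. stock: 43 - 9 = 34. total_sold = 46
  Event 8 (sale 20): sell min(20,34)=20. stock: 34 - 20 = 14. total_sold = 66
  Event 9 (sale 19): sell min(19,14)=14. stock: 14 - 14 = 0. total_sold = 80
  Event 10 (restock 29): 0 + 29 = 29
  Event 11 (sale 23): sell min(23,29)=23. stock: 29 - 23 = 6. total_sold = 103
Final: stock = 6, total_sold = 103

First zero at event 1.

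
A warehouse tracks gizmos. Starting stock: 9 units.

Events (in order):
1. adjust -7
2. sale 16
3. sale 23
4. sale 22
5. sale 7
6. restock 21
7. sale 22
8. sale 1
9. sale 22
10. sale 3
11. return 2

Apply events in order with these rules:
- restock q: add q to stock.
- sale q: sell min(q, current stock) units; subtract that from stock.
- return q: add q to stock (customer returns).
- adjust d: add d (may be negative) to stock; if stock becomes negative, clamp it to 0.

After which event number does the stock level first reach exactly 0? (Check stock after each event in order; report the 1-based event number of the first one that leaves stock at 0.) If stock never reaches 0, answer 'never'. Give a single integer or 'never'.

Processing events:
Start: stock = 9
  Event 1 (adjust -7): 9 + -7 = 2
  Event 2 (sale 16): sell min(16,2)=2. stock: 2 - 2 = 0. total_sold = 2
  Event 3 (sale 23): sell min(23,0)=0. stock: 0 - 0 = 0. total_sold = 2
  Event 4 (sale 22): sell min(22,0)=0. stock: 0 - 0 = 0. total_sold = 2
  Event 5 (sale 7): sell min(7,0)=0. stock: 0 - 0 = 0. total_sold = 2
  Event 6 (restock 21): 0 + 21 = 21
  Event 7 (sale 22): sell min(22,21)=21. stock: 21 - 21 = 0. total_sold = 23
  Event 8 (sale 1): sell min(1,0)=0. stock: 0 - 0 = 0. total_sold = 23
  Event 9 (sale 22): sell min(22,0)=0. stock: 0 - 0 = 0. total_sold = 23
  Event 10 (sale 3): sell min(3,0)=0. stock: 0 - 0 = 0. total_sold = 23
  Event 11 (return 2): 0 + 2 = 2
Final: stock = 2, total_sold = 23

First zero at event 2.

Answer: 2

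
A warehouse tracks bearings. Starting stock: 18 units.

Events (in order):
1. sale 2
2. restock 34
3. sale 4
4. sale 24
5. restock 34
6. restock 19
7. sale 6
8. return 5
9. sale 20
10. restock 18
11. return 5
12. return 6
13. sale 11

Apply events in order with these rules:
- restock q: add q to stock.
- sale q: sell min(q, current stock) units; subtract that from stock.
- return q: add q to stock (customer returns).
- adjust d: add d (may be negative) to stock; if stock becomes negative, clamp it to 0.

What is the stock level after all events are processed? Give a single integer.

Answer: 72

Derivation:
Processing events:
Start: stock = 18
  Event 1 (sale 2): sell min(2,18)=2. stock: 18 - 2 = 16. total_sold = 2
  Event 2 (restock 34): 16 + 34 = 50
  Event 3 (sale 4): sell min(4,50)=4. stock: 50 - 4 = 46. total_sold = 6
  Event 4 (sale 24): sell min(24,46)=24. stock: 46 - 24 = 22. total_sold = 30
  Event 5 (restock 34): 22 + 34 = 56
  Event 6 (restock 19): 56 + 19 = 75
  Event 7 (sale 6): sell min(6,75)=6. stock: 75 - 6 = 69. total_sold = 36
  Event 8 (return 5): 69 + 5 = 74
  Event 9 (sale 20): sell min(20,74)=20. stock: 74 - 20 = 54. total_sold = 56
  Event 10 (restock 18): 54 + 18 = 72
  Event 11 (return 5): 72 + 5 = 77
  Event 12 (return 6): 77 + 6 = 83
  Event 13 (sale 11): sell min(11,83)=11. stock: 83 - 11 = 72. total_sold = 67
Final: stock = 72, total_sold = 67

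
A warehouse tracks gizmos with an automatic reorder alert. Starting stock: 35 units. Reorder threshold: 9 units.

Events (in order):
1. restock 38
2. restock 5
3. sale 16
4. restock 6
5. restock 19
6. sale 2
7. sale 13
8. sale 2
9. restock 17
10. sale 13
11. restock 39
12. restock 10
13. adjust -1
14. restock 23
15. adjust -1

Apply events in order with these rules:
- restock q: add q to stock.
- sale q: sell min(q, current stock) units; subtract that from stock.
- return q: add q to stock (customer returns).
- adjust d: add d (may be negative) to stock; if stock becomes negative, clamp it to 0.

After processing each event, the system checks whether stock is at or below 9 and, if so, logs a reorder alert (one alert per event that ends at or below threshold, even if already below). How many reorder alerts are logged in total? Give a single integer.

Answer: 0

Derivation:
Processing events:
Start: stock = 35
  Event 1 (restock 38): 35 + 38 = 73
  Event 2 (restock 5): 73 + 5 = 78
  Event 3 (sale 16): sell min(16,78)=16. stock: 78 - 16 = 62. total_sold = 16
  Event 4 (restock 6): 62 + 6 = 68
  Event 5 (restock 19): 68 + 19 = 87
  Event 6 (sale 2): sell min(2,87)=2. stock: 87 - 2 = 85. total_sold = 18
  Event 7 (sale 13): sell min(13,85)=13. stock: 85 - 13 = 72. total_sold = 31
  Event 8 (sale 2): sell min(2,72)=2. stock: 72 - 2 = 70. total_sold = 33
  Event 9 (restock 17): 70 + 17 = 87
  Event 10 (sale 13): sell min(13,87)=13. stock: 87 - 13 = 74. total_sold = 46
  Event 11 (restock 39): 74 + 39 = 113
  Event 12 (restock 10): 113 + 10 = 123
  Event 13 (adjust -1): 123 + -1 = 122
  Event 14 (restock 23): 122 + 23 = 145
  Event 15 (adjust -1): 145 + -1 = 144
Final: stock = 144, total_sold = 46

Checking against threshold 9:
  After event 1: stock=73 > 9
  After event 2: stock=78 > 9
  After event 3: stock=62 > 9
  After event 4: stock=68 > 9
  After event 5: stock=87 > 9
  After event 6: stock=85 > 9
  After event 7: stock=72 > 9
  After event 8: stock=70 > 9
  After event 9: stock=87 > 9
  After event 10: stock=74 > 9
  After event 11: stock=113 > 9
  After event 12: stock=123 > 9
  After event 13: stock=122 > 9
  After event 14: stock=145 > 9
  After event 15: stock=144 > 9
Alert events: []. Count = 0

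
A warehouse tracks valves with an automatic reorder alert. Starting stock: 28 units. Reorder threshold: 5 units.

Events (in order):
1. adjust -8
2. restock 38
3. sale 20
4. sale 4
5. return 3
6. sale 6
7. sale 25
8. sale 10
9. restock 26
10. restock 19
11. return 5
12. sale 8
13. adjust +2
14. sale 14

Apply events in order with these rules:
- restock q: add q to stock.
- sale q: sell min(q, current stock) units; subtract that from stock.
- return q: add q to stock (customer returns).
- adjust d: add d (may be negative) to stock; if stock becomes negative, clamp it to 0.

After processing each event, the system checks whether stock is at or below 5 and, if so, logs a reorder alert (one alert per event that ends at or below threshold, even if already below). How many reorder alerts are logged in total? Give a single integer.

Processing events:
Start: stock = 28
  Event 1 (adjust -8): 28 + -8 = 20
  Event 2 (restock 38): 20 + 38 = 58
  Event 3 (sale 20): sell min(20,58)=20. stock: 58 - 20 = 38. total_sold = 20
  Event 4 (sale 4): sell min(4,38)=4. stock: 38 - 4 = 34. total_sold = 24
  Event 5 (return 3): 34 + 3 = 37
  Event 6 (sale 6): sell min(6,37)=6. stock: 37 - 6 = 31. total_sold = 30
  Event 7 (sale 25): sell min(25,31)=25. stock: 31 - 25 = 6. total_sold = 55
  Event 8 (sale 10): sell min(10,6)=6. stock: 6 - 6 = 0. total_sold = 61
  Event 9 (restock 26): 0 + 26 = 26
  Event 10 (restock 19): 26 + 19 = 45
  Event 11 (return 5): 45 + 5 = 50
  Event 12 (sale 8): sell min(8,50)=8. stock: 50 - 8 = 42. total_sold = 69
  Event 13 (adjust +2): 42 + 2 = 44
  Event 14 (sale 14): sell min(14,44)=14. stock: 44 - 14 = 30. total_sold = 83
Final: stock = 30, total_sold = 83

Checking against threshold 5:
  After event 1: stock=20 > 5
  After event 2: stock=58 > 5
  After event 3: stock=38 > 5
  After event 4: stock=34 > 5
  After event 5: stock=37 > 5
  After event 6: stock=31 > 5
  After event 7: stock=6 > 5
  After event 8: stock=0 <= 5 -> ALERT
  After event 9: stock=26 > 5
  After event 10: stock=45 > 5
  After event 11: stock=50 > 5
  After event 12: stock=42 > 5
  After event 13: stock=44 > 5
  After event 14: stock=30 > 5
Alert events: [8]. Count = 1

Answer: 1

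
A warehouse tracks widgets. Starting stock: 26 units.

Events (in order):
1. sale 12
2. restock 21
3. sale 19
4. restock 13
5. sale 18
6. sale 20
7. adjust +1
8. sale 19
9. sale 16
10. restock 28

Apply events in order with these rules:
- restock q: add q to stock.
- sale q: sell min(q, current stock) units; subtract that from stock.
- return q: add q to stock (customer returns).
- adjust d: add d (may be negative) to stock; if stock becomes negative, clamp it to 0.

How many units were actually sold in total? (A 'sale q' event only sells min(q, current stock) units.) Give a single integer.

Processing events:
Start: stock = 26
  Event 1 (sale 12): sell min(12,26)=12. stock: 26 - 12 = 14. total_sold = 12
  Event 2 (restock 21): 14 + 21 = 35
  Event 3 (sale 19): sell min(19,35)=19. stock: 35 - 19 = 16. total_sold = 31
  Event 4 (restock 13): 16 + 13 = 29
  Event 5 (sale 18): sell min(18,29)=18. stock: 29 - 18 = 11. total_sold = 49
  Event 6 (sale 20): sell min(20,11)=11. stock: 11 - 11 = 0. total_sold = 60
  Event 7 (adjust +1): 0 + 1 = 1
  Event 8 (sale 19): sell min(19,1)=1. stock: 1 - 1 = 0. total_sold = 61
  Event 9 (sale 16): sell min(16,0)=0. stock: 0 - 0 = 0. total_sold = 61
  Event 10 (restock 28): 0 + 28 = 28
Final: stock = 28, total_sold = 61

Answer: 61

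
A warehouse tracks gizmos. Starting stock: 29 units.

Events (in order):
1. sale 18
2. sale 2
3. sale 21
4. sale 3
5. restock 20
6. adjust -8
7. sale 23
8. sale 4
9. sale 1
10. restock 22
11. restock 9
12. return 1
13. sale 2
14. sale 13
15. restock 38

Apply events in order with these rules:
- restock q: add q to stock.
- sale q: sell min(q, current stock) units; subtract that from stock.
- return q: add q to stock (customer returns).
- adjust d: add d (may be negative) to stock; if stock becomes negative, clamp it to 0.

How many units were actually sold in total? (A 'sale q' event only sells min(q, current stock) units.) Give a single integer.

Processing events:
Start: stock = 29
  Event 1 (sale 18): sell min(18,29)=18. stock: 29 - 18 = 11. total_sold = 18
  Event 2 (sale 2): sell min(2,11)=2. stock: 11 - 2 = 9. total_sold = 20
  Event 3 (sale 21): sell min(21,9)=9. stock: 9 - 9 = 0. total_sold = 29
  Event 4 (sale 3): sell min(3,0)=0. stock: 0 - 0 = 0. total_sold = 29
  Event 5 (restock 20): 0 + 20 = 20
  Event 6 (adjust -8): 20 + -8 = 12
  Event 7 (sale 23): sell min(23,12)=12. stock: 12 - 12 = 0. total_sold = 41
  Event 8 (sale 4): sell min(4,0)=0. stock: 0 - 0 = 0. total_sold = 41
  Event 9 (sale 1): sell min(1,0)=0. stock: 0 - 0 = 0. total_sold = 41
  Event 10 (restock 22): 0 + 22 = 22
  Event 11 (restock 9): 22 + 9 = 31
  Event 12 (return 1): 31 + 1 = 32
  Event 13 (sale 2): sell min(2,32)=2. stock: 32 - 2 = 30. total_sold = 43
  Event 14 (sale 13): sell min(13,30)=13. stock: 30 - 13 = 17. total_sold = 56
  Event 15 (restock 38): 17 + 38 = 55
Final: stock = 55, total_sold = 56

Answer: 56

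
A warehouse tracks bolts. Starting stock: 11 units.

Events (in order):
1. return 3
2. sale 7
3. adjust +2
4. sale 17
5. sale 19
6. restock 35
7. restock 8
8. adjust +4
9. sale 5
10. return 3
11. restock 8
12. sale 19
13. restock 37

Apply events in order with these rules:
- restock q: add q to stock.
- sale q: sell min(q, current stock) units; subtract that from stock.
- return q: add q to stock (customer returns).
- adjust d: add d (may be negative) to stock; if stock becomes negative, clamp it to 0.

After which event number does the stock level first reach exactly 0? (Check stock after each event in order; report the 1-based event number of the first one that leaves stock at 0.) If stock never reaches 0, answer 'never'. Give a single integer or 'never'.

Answer: 4

Derivation:
Processing events:
Start: stock = 11
  Event 1 (return 3): 11 + 3 = 14
  Event 2 (sale 7): sell min(7,14)=7. stock: 14 - 7 = 7. total_sold = 7
  Event 3 (adjust +2): 7 + 2 = 9
  Event 4 (sale 17): sell min(17,9)=9. stock: 9 - 9 = 0. total_sold = 16
  Event 5 (sale 19): sell min(19,0)=0. stock: 0 - 0 = 0. total_sold = 16
  Event 6 (restock 35): 0 + 35 = 35
  Event 7 (restock 8): 35 + 8 = 43
  Event 8 (adjust +4): 43 + 4 = 47
  Event 9 (sale 5): sell min(5,47)=5. stock: 47 - 5 = 42. total_sold = 21
  Event 10 (return 3): 42 + 3 = 45
  Event 11 (restock 8): 45 + 8 = 53
  Event 12 (sale 19): sell min(19,53)=19. stock: 53 - 19 = 34. total_sold = 40
  Event 13 (restock 37): 34 + 37 = 71
Final: stock = 71, total_sold = 40

First zero at event 4.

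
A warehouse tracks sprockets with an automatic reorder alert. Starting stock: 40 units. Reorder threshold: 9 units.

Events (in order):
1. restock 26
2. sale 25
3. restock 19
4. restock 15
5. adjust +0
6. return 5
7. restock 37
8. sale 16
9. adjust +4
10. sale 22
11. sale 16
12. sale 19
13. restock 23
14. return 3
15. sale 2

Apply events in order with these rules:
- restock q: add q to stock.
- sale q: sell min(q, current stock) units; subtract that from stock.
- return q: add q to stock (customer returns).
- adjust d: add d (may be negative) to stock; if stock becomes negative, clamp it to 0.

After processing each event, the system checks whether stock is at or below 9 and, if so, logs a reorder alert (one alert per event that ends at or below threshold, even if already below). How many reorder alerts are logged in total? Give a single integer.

Processing events:
Start: stock = 40
  Event 1 (restock 26): 40 + 26 = 66
  Event 2 (sale 25): sell min(25,66)=25. stock: 66 - 25 = 41. total_sold = 25
  Event 3 (restock 19): 41 + 19 = 60
  Event 4 (restock 15): 60 + 15 = 75
  Event 5 (adjust +0): 75 + 0 = 75
  Event 6 (return 5): 75 + 5 = 80
  Event 7 (restock 37): 80 + 37 = 117
  Event 8 (sale 16): sell min(16,117)=16. stock: 117 - 16 = 101. total_sold = 41
  Event 9 (adjust +4): 101 + 4 = 105
  Event 10 (sale 22): sell min(22,105)=22. stock: 105 - 22 = 83. total_sold = 63
  Event 11 (sale 16): sell min(16,83)=16. stock: 83 - 16 = 67. total_sold = 79
  Event 12 (sale 19): sell min(19,67)=19. stock: 67 - 19 = 48. total_sold = 98
  Event 13 (restock 23): 48 + 23 = 71
  Event 14 (return 3): 71 + 3 = 74
  Event 15 (sale 2): sell min(2,74)=2. stock: 74 - 2 = 72. total_sold = 100
Final: stock = 72, total_sold = 100

Checking against threshold 9:
  After event 1: stock=66 > 9
  After event 2: stock=41 > 9
  After event 3: stock=60 > 9
  After event 4: stock=75 > 9
  After event 5: stock=75 > 9
  After event 6: stock=80 > 9
  After event 7: stock=117 > 9
  After event 8: stock=101 > 9
  After event 9: stock=105 > 9
  After event 10: stock=83 > 9
  After event 11: stock=67 > 9
  After event 12: stock=48 > 9
  After event 13: stock=71 > 9
  After event 14: stock=74 > 9
  After event 15: stock=72 > 9
Alert events: []. Count = 0

Answer: 0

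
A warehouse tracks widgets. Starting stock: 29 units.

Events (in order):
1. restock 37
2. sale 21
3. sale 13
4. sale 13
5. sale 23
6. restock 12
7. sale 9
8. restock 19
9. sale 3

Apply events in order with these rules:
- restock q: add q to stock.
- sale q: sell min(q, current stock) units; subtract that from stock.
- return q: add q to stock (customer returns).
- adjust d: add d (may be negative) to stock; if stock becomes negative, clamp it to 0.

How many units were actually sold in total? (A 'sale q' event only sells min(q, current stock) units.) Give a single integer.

Processing events:
Start: stock = 29
  Event 1 (restock 37): 29 + 37 = 66
  Event 2 (sale 21): sell min(21,66)=21. stock: 66 - 21 = 45. total_sold = 21
  Event 3 (sale 13): sell min(13,45)=13. stock: 45 - 13 = 32. total_sold = 34
  Event 4 (sale 13): sell min(13,32)=13. stock: 32 - 13 = 19. total_sold = 47
  Event 5 (sale 23): sell min(23,19)=19. stock: 19 - 19 = 0. total_sold = 66
  Event 6 (restock 12): 0 + 12 = 12
  Event 7 (sale 9): sell min(9,12)=9. stock: 12 - 9 = 3. total_sold = 75
  Event 8 (restock 19): 3 + 19 = 22
  Event 9 (sale 3): sell min(3,22)=3. stock: 22 - 3 = 19. total_sold = 78
Final: stock = 19, total_sold = 78

Answer: 78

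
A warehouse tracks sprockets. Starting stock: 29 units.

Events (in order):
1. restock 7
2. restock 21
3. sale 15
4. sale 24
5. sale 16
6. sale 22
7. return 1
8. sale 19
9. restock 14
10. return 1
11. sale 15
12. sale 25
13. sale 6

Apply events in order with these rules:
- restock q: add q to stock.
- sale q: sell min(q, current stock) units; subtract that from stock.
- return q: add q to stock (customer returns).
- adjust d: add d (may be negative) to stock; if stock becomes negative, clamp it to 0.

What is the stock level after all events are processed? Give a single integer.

Answer: 0

Derivation:
Processing events:
Start: stock = 29
  Event 1 (restock 7): 29 + 7 = 36
  Event 2 (restock 21): 36 + 21 = 57
  Event 3 (sale 15): sell min(15,57)=15. stock: 57 - 15 = 42. total_sold = 15
  Event 4 (sale 24): sell min(24,42)=24. stock: 42 - 24 = 18. total_sold = 39
  Event 5 (sale 16): sell min(16,18)=16. stock: 18 - 16 = 2. total_sold = 55
  Event 6 (sale 22): sell min(22,2)=2. stock: 2 - 2 = 0. total_sold = 57
  Event 7 (return 1): 0 + 1 = 1
  Event 8 (sale 19): sell min(19,1)=1. stock: 1 - 1 = 0. total_sold = 58
  Event 9 (restock 14): 0 + 14 = 14
  Event 10 (return 1): 14 + 1 = 15
  Event 11 (sale 15): sell min(15,15)=15. stock: 15 - 15 = 0. total_sold = 73
  Event 12 (sale 25): sell min(25,0)=0. stock: 0 - 0 = 0. total_sold = 73
  Event 13 (sale 6): sell min(6,0)=0. stock: 0 - 0 = 0. total_sold = 73
Final: stock = 0, total_sold = 73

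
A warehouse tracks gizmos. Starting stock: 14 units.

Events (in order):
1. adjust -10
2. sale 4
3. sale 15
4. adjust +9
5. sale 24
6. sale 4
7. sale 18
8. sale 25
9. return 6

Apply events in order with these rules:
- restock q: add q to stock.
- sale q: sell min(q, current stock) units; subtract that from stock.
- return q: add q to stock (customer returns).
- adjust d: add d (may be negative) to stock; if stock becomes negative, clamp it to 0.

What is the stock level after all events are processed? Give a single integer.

Answer: 6

Derivation:
Processing events:
Start: stock = 14
  Event 1 (adjust -10): 14 + -10 = 4
  Event 2 (sale 4): sell min(4,4)=4. stock: 4 - 4 = 0. total_sold = 4
  Event 3 (sale 15): sell min(15,0)=0. stock: 0 - 0 = 0. total_sold = 4
  Event 4 (adjust +9): 0 + 9 = 9
  Event 5 (sale 24): sell min(24,9)=9. stock: 9 - 9 = 0. total_sold = 13
  Event 6 (sale 4): sell min(4,0)=0. stock: 0 - 0 = 0. total_sold = 13
  Event 7 (sale 18): sell min(18,0)=0. stock: 0 - 0 = 0. total_sold = 13
  Event 8 (sale 25): sell min(25,0)=0. stock: 0 - 0 = 0. total_sold = 13
  Event 9 (return 6): 0 + 6 = 6
Final: stock = 6, total_sold = 13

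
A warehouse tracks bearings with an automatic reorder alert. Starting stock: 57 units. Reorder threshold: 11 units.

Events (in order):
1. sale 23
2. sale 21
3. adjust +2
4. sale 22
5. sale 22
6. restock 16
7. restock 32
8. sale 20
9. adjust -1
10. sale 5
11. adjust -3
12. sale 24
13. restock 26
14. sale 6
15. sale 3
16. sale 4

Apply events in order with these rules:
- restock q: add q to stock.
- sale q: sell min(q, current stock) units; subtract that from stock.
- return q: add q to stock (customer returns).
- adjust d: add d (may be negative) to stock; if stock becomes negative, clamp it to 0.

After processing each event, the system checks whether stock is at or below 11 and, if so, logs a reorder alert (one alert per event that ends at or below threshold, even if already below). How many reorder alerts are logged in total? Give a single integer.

Processing events:
Start: stock = 57
  Event 1 (sale 23): sell min(23,57)=23. stock: 57 - 23 = 34. total_sold = 23
  Event 2 (sale 21): sell min(21,34)=21. stock: 34 - 21 = 13. total_sold = 44
  Event 3 (adjust +2): 13 + 2 = 15
  Event 4 (sale 22): sell min(22,15)=15. stock: 15 - 15 = 0. total_sold = 59
  Event 5 (sale 22): sell min(22,0)=0. stock: 0 - 0 = 0. total_sold = 59
  Event 6 (restock 16): 0 + 16 = 16
  Event 7 (restock 32): 16 + 32 = 48
  Event 8 (sale 20): sell min(20,48)=20. stock: 48 - 20 = 28. total_sold = 79
  Event 9 (adjust -1): 28 + -1 = 27
  Event 10 (sale 5): sell min(5,27)=5. stock: 27 - 5 = 22. total_sold = 84
  Event 11 (adjust -3): 22 + -3 = 19
  Event 12 (sale 24): sell min(24,19)=19. stock: 19 - 19 = 0. total_sold = 103
  Event 13 (restock 26): 0 + 26 = 26
  Event 14 (sale 6): sell min(6,26)=6. stock: 26 - 6 = 20. total_sold = 109
  Event 15 (sale 3): sell min(3,20)=3. stock: 20 - 3 = 17. total_sold = 112
  Event 16 (sale 4): sell min(4,17)=4. stock: 17 - 4 = 13. total_sold = 116
Final: stock = 13, total_sold = 116

Checking against threshold 11:
  After event 1: stock=34 > 11
  After event 2: stock=13 > 11
  After event 3: stock=15 > 11
  After event 4: stock=0 <= 11 -> ALERT
  After event 5: stock=0 <= 11 -> ALERT
  After event 6: stock=16 > 11
  After event 7: stock=48 > 11
  After event 8: stock=28 > 11
  After event 9: stock=27 > 11
  After event 10: stock=22 > 11
  After event 11: stock=19 > 11
  After event 12: stock=0 <= 11 -> ALERT
  After event 13: stock=26 > 11
  After event 14: stock=20 > 11
  After event 15: stock=17 > 11
  After event 16: stock=13 > 11
Alert events: [4, 5, 12]. Count = 3

Answer: 3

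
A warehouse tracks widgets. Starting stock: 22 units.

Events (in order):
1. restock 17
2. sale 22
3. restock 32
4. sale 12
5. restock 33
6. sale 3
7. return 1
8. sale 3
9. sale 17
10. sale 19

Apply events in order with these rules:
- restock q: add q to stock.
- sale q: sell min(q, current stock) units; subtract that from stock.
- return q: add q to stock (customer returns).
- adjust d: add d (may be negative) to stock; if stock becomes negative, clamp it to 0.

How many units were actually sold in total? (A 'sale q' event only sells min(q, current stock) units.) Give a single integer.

Answer: 76

Derivation:
Processing events:
Start: stock = 22
  Event 1 (restock 17): 22 + 17 = 39
  Event 2 (sale 22): sell min(22,39)=22. stock: 39 - 22 = 17. total_sold = 22
  Event 3 (restock 32): 17 + 32 = 49
  Event 4 (sale 12): sell min(12,49)=12. stock: 49 - 12 = 37. total_sold = 34
  Event 5 (restock 33): 37 + 33 = 70
  Event 6 (sale 3): sell min(3,70)=3. stock: 70 - 3 = 67. total_sold = 37
  Event 7 (return 1): 67 + 1 = 68
  Event 8 (sale 3): sell min(3,68)=3. stock: 68 - 3 = 65. total_sold = 40
  Event 9 (sale 17): sell min(17,65)=17. stock: 65 - 17 = 48. total_sold = 57
  Event 10 (sale 19): sell min(19,48)=19. stock: 48 - 19 = 29. total_sold = 76
Final: stock = 29, total_sold = 76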